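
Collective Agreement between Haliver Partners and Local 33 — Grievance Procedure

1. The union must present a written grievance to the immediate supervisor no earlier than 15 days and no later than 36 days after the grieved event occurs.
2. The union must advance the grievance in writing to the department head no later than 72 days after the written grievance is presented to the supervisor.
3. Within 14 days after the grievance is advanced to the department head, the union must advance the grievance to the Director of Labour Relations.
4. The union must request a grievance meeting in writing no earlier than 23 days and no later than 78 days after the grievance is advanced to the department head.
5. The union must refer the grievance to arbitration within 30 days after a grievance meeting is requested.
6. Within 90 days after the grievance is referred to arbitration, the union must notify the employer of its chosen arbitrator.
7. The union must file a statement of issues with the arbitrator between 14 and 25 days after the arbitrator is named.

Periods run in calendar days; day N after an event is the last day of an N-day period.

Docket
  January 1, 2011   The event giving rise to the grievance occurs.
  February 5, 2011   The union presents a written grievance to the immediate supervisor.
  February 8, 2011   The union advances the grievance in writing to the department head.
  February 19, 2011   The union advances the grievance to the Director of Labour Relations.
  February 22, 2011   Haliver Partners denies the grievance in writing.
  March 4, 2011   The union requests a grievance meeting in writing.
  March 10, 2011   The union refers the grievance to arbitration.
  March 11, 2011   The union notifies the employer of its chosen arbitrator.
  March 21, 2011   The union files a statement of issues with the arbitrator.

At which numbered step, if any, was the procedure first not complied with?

Step 1 — 15 and 36 days from January 1, 2011 (when the grieved event occurs) are January 16, 2011 and February 6, 2011 respectively; February 5, 2011 falls inside that range.
Step 2 — counting 72 days from February 5, 2011 (when the written grievance is presented to the supervisor) gives a deadline of April 18, 2011; February 8, 2011 is within that limit.
Step 3 — counting 14 days from February 8, 2011 (when the grievance is advanced to the department head) gives a deadline of February 22, 2011; completed February 19, 2011, before the deadline.
Step 4 — 23 and 78 days from February 8, 2011 (when the grievance is advanced to the department head) are March 3, 2011 and April 27, 2011 respectively; done March 4, 2011 — within the window.
Step 5 — counting 30 days from March 4, 2011 (when a grievance meeting is requested) gives a deadline of April 3, 2011; March 10, 2011 is within that limit.
Step 6 — counting 90 days from March 10, 2011 (when the grievance is referred to arbitration) gives a deadline of June 8, 2011; completed March 11, 2011, before the deadline.
Step 7 — 14 and 25 days from March 11, 2011 (when the arbitrator is named) are March 25, 2011 and April 5, 2011 respectively; March 21, 2011 is 4 days too early.
The analysis stops there.

Step 7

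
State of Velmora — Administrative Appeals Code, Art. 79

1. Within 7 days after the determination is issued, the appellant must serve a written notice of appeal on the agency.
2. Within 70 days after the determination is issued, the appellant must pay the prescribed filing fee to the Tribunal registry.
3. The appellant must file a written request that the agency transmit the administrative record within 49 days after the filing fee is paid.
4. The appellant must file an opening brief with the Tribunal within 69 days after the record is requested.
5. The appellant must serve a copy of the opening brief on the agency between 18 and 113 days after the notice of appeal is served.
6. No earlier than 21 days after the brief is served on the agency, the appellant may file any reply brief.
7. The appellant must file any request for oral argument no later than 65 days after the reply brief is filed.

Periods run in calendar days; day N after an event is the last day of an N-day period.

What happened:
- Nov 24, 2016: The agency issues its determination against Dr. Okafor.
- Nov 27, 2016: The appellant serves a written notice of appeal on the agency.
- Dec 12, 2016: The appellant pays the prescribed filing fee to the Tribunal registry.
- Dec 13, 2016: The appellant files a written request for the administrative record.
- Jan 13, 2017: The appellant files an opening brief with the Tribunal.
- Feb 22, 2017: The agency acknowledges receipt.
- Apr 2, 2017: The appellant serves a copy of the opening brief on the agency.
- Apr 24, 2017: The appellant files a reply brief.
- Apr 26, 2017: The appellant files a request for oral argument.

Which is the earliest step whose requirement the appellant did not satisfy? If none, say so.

Step 1 — counting 7 days from Nov 24, 2016 (when the determination is issued) gives a deadline of Dec 1, 2016; Nov 27, 2016 is within that limit.
Step 2 — counting 70 days from Nov 24, 2016 (when the determination is issued) gives a deadline of Feb 2, 2017; completed Dec 12, 2016, before the deadline.
Step 3 — counting 49 days from Dec 12, 2016 (when the filing fee is paid) gives a deadline of Jan 30, 2017; completed Dec 13, 2016, before the deadline.
Step 4 — counting 69 days from Dec 13, 2016 (when the record is requested) gives a deadline of Feb 20, 2017; completed Jan 13, 2017, before the deadline.
Step 5 — 18 and 113 days from Nov 27, 2016 (when the notice of appeal is served) are Dec 15, 2016 and Mar 20, 2017 respectively; done Apr 2, 2017 — 13 days after the window closed.

Step 5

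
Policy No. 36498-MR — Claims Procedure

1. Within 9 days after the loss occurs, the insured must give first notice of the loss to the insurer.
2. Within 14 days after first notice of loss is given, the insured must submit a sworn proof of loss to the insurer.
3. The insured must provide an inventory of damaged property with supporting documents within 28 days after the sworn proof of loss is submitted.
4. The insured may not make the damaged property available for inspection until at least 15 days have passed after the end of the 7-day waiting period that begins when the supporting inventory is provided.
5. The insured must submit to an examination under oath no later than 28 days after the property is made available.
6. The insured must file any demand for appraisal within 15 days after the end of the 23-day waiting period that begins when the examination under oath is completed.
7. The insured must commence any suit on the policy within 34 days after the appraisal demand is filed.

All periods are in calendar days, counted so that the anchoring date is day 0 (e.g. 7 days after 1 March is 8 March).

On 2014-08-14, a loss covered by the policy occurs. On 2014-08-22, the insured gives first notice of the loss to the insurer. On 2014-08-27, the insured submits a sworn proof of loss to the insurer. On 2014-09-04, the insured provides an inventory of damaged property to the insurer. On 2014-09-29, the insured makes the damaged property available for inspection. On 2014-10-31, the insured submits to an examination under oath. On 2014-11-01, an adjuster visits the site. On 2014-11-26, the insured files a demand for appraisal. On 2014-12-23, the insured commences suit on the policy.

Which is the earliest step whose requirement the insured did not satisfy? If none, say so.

Step 5

Step 1: 9 days after 2014-08-14 (when the loss occurs) is 2014-08-23; 2014-08-22 is within that limit.
Step 2: 14 days after 2014-08-22 (when first notice of loss is given) is 2014-09-05; done 2014-08-27 — timely.
Step 3: 28 days after 2014-08-27 (when the sworn proof of loss is submitted) is 2014-09-24; completed 2014-09-04, before the deadline.
Step 4: the earliest permitted date is 15 days after 2014-09-11 (end of the 7-day waiting period, which began when the supporting inventory is provided on 2014-09-04), i.e. 2014-09-26; done 2014-09-29 — permitted.
Step 5: 28 days after 2014-09-29 (when the property is made available) is 2014-10-27; not done until 2014-10-31, 4 days after the deadline.
The analysis stops there.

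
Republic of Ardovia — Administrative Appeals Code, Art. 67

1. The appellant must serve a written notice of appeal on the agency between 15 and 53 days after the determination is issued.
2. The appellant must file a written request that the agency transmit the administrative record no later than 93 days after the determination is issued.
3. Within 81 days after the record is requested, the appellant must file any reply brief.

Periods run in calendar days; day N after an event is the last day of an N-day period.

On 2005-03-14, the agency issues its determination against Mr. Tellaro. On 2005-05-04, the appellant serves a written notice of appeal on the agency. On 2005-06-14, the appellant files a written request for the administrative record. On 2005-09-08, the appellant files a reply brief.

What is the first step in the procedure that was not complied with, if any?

(1) the permitted window runs from 2005-03-14 + 15 = 2005-03-29 to 2005-03-14 + 53 = 2005-05-06; done 2005-05-04 — within the window.
(2) due by 2005-03-14 + 93 days = 2005-06-15; completed 2005-06-14, before the deadline.
(3) due by 2005-06-14 + 81 days = 2005-09-03; 2005-09-08 misses that deadline by 5 days.

Step 3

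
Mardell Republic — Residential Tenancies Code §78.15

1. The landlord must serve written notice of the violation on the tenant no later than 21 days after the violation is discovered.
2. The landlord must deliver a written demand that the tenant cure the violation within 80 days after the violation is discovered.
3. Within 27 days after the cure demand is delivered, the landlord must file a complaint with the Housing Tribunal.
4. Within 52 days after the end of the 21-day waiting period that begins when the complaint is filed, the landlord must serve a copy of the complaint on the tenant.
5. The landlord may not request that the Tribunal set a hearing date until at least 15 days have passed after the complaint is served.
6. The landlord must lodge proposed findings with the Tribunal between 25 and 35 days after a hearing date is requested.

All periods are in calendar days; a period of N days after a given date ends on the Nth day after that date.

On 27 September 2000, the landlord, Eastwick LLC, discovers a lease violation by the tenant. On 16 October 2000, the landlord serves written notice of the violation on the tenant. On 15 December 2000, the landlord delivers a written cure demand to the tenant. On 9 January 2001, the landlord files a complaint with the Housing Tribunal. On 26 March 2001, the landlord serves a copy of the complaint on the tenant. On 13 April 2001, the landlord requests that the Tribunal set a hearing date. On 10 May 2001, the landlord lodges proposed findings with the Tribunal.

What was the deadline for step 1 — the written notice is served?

18 October 2000

Step 1 runs from 27 September 2000, when the violation is discovered. 21 days after 27 September 2000 is 18 October 2000.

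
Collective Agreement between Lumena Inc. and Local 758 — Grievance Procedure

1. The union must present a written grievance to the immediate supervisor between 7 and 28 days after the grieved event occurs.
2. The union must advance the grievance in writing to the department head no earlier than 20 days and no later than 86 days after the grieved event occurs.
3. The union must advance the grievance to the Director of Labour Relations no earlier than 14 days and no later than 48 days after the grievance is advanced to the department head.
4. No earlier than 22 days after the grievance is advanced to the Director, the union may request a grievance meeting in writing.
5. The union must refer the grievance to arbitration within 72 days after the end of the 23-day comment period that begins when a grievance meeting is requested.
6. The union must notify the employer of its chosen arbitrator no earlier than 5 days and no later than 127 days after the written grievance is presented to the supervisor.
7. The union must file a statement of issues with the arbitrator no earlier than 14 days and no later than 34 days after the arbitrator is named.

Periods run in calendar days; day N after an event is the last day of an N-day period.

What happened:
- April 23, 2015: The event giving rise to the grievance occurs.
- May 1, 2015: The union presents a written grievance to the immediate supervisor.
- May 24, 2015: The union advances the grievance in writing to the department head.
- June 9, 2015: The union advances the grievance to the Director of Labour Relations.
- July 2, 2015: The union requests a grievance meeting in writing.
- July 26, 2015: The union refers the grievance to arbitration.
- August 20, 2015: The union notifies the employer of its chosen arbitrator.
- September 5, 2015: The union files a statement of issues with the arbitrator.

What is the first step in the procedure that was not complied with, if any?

None — every step was satisfied

Step 1: the window is 7–28 days after April 23, 2015 (when the grieved event occurs), so April 30, 2015 through May 21, 2015; May 1, 2015 falls inside that range.
Step 2: the window is 20–86 days after April 23, 2015 (when the grieved event occurs), so May 13, 2015 through July 18, 2015; done May 24, 2015, which is between those dates.
Step 3: the window is 14–48 days after May 24, 2015 (when the grievance is advanced to the department head), so June 7, 2015 through July 11, 2015; June 9, 2015 falls inside that range.
Step 4: the earliest permitted date is 22 days after June 9, 2015 (when the grievance is advanced to the Director), i.e. July 1, 2015; done July 2, 2015, after the minimum wait.
Step 5: 72 days after July 25, 2015 (end of the 23-day comment period, which began when a grievance meeting is requested on July 2, 2015) is October 5, 2015; done July 26, 2015 — timely.
Step 6: the window is 5–127 days after May 1, 2015 (when the written grievance is presented to the supervisor), so May 6, 2015 through September 5, 2015; done August 20, 2015 — within the window.
Step 7: the window is 14–34 days after August 20, 2015 (when the arbitrator is named), so September 3, 2015 through September 23, 2015; September 5, 2015 falls inside that range.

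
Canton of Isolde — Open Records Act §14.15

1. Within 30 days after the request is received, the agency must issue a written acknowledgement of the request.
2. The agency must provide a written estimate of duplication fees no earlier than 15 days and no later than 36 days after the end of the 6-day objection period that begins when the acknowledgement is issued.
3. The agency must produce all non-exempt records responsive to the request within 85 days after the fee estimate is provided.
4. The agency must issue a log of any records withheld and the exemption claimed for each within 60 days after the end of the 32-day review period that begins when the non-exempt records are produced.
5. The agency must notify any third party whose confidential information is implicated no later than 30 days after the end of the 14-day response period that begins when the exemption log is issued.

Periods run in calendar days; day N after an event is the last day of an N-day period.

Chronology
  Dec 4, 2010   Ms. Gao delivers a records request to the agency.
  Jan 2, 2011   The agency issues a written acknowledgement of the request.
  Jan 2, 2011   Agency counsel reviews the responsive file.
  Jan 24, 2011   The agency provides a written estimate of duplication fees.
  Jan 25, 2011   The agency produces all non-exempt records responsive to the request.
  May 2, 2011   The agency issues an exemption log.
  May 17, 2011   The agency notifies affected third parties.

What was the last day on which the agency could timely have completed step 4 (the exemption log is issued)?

The non-exempt records are produced on Jan 25, 2011; the 32-day review period therefore ends Feb 26, 2011, and step 4 runs from that date. 60 days after Feb 26, 2011 is Apr 27, 2011.

Apr 27, 2011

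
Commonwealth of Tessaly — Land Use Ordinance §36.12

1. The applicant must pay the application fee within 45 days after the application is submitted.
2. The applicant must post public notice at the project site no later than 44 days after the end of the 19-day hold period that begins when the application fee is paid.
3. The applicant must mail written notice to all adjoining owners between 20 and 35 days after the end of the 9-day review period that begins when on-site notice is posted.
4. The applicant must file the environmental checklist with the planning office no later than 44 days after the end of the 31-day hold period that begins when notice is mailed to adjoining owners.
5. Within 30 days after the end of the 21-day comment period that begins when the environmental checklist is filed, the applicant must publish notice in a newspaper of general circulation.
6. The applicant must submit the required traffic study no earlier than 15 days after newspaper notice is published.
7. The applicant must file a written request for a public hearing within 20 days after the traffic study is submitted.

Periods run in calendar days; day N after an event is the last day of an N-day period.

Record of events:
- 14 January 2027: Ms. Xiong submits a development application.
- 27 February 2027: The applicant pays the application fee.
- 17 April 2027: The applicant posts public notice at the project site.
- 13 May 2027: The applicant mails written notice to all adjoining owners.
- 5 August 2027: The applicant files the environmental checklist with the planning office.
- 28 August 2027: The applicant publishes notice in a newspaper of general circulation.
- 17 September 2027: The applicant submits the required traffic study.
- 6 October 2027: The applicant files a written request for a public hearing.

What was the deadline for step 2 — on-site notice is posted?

The application fee is paid on 27 February 2027; the 19-day hold period therefore ends 18 March 2027, and step 2 runs from that date. 44 days after 18 March 2027 is 1 May 2027.

1 May 2027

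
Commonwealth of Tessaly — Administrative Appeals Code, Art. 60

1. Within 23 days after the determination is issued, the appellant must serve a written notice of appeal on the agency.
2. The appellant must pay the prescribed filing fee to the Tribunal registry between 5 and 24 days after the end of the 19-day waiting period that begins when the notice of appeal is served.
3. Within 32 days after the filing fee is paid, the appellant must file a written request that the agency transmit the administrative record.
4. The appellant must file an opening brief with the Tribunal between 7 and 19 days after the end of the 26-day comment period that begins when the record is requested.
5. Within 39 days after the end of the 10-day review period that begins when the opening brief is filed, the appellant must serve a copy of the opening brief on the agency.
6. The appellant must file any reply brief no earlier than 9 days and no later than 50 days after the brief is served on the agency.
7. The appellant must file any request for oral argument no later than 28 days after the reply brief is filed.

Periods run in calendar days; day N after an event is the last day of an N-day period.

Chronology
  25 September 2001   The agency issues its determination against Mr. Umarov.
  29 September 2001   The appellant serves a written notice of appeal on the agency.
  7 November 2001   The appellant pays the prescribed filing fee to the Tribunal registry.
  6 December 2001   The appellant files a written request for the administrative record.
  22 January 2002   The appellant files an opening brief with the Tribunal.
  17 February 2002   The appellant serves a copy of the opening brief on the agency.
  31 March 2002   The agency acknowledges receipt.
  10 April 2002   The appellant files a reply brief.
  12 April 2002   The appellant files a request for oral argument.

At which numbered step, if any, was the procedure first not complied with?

(1) due by 25 September 2001 + 23 days = 18 October 2001; done 29 September 2001 — timely.
(2) the permitted window runs from 18 October 2001 + 5 = 23 October 2001 to 18 October 2001 + 24 = 11 November 2001; done 7 November 2001, which is between those dates.
(3) due by 7 November 2001 + 32 days = 9 December 2001; done 6 December 2001 — timely.
(4) the permitted window runs from 1 January 2002 + 7 = 8 January 2002 to 1 January 2002 + 19 = 20 January 2002; done 22 January 2002 — 2 days after the window closed.
The procedure was therefore not followed at step 4.

Step 4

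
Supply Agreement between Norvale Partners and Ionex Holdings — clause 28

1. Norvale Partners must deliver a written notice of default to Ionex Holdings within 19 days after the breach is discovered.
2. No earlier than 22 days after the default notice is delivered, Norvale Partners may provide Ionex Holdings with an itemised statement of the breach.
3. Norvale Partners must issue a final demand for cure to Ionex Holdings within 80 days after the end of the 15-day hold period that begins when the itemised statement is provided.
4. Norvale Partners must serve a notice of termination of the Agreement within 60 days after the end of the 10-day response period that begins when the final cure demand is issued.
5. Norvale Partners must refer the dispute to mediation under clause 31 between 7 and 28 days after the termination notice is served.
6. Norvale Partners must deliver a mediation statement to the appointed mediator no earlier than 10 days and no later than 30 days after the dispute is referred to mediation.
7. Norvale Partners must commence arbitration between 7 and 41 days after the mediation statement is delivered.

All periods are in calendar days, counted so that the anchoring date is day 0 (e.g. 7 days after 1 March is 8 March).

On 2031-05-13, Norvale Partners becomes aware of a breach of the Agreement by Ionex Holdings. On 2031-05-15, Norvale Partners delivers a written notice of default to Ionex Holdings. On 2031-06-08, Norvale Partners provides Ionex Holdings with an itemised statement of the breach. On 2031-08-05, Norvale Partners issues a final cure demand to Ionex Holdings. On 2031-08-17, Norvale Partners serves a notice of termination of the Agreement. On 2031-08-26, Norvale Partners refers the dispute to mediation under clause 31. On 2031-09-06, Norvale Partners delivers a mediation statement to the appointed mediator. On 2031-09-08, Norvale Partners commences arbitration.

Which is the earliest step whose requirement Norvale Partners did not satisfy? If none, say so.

Step 7

Step 1: 19 days after 2031-05-13 (when the breach is discovered) is 2031-06-01; completed 2031-05-15, before the deadline.
Step 2: the earliest permitted date is 22 days after 2031-05-15 (when the default notice is delivered), i.e. 2031-06-06; done 2031-06-08, after the minimum wait.
Step 3: 80 days after 2031-06-23 (end of the 15-day hold period, which began when the itemised statement is provided on 2031-06-08) is 2031-09-11; done 2031-08-05 — timely.
Step 4: 60 days after 2031-08-15 (end of the 10-day response period, which began when the final cure demand is issued on 2031-08-05) is 2031-10-14; completed 2031-08-17, before the deadline.
Step 5: the window is 7–28 days after 2031-08-17 (when the termination notice is served), so 2031-08-24 through 2031-09-14; done 2031-08-26 — within the window.
Step 6: the window is 10–30 days after 2031-08-26 (when the dispute is referred to mediation), so 2031-09-05 through 2031-09-25; done 2031-09-06 — within the window.
Step 7: the window is 7–41 days after 2031-09-06 (when the mediation statement is delivered), so 2031-09-13 through 2031-10-17; 2031-09-08 is 5 days too early.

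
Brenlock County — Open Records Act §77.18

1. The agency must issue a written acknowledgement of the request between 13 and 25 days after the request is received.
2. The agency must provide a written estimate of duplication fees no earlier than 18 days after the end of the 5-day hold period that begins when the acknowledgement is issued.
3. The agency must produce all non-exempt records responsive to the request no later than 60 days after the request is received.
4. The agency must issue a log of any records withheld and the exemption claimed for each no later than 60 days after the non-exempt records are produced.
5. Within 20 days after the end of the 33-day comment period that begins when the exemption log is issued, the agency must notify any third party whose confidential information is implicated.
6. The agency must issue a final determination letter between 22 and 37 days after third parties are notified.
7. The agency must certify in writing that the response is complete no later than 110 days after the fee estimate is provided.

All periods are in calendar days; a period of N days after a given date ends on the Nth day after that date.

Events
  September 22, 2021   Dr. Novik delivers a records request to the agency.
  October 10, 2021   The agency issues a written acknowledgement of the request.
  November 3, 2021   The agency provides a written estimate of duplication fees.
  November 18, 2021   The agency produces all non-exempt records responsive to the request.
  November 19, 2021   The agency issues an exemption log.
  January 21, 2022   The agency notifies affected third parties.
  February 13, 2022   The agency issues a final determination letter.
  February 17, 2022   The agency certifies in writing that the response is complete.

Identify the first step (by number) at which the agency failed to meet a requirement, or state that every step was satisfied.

Step 5

Step 1 — 13 and 25 days from September 22, 2021 (when the request is received) are October 5, 2021 and October 17, 2021 respectively; October 10, 2021 falls inside that range.
Step 2 — must wait 18 days from October 15, 2021 (end of the 5-day hold period, which began when the acknowledgement is issued on October 10, 2021), so not before November 2, 2021; done November 3, 2021, after the minimum wait.
Step 3 — counting 60 days from September 22, 2021 (when the request is received) gives a deadline of November 21, 2021; November 18, 2021 is within that limit.
Step 4 — counting 60 days from November 18, 2021 (when the non-exempt records are produced) gives a deadline of January 17, 2022; completed November 19, 2021, before the deadline.
Step 5 — counting 20 days from December 22, 2021 (end of the 33-day comment period, which began when the exemption log is issued on November 19, 2021) gives a deadline of January 11, 2022; January 21, 2022 misses that deadline by 10 days.
That is the first point of non-compliance.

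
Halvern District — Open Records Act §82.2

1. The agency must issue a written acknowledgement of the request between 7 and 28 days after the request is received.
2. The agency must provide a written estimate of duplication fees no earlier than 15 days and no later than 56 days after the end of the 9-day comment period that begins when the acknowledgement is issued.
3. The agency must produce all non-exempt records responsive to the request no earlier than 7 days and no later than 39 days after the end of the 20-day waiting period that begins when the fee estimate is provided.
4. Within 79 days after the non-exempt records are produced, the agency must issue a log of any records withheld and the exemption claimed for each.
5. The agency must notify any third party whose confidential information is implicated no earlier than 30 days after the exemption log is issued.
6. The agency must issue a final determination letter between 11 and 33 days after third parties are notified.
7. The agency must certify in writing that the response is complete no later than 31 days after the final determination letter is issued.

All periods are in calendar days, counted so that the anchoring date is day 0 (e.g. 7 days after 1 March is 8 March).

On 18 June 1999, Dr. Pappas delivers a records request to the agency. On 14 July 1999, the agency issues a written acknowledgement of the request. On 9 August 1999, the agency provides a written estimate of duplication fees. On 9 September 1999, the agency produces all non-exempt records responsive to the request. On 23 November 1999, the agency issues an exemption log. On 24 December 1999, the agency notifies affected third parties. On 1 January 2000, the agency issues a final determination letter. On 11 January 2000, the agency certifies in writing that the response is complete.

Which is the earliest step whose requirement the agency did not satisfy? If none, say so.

Step 6

Step 1 — 7 and 28 days from 18 June 1999 (when the request is received) are 25 June 1999 and 16 July 1999 respectively; done 14 July 1999, which is between those dates.
Step 2 — 15 and 56 days from 23 July 1999 (end of the 9-day comment period, which began when the acknowledgement is issued on 14 July 1999) are 7 August 1999 and 17 September 1999 respectively; done 9 August 1999 — within the window.
Step 3 — 7 and 39 days from 29 August 1999 (end of the 20-day waiting period, which began when the fee estimate is provided on 9 August 1999) are 5 September 1999 and 7 October 1999 respectively; done 9 September 1999, which is between those dates.
Step 4 — counting 79 days from 9 September 1999 (when the non-exempt records are produced) gives a deadline of 27 November 1999; done 23 November 1999 — timely.
Step 5 — must wait 30 days from 23 November 1999 (when the exemption log is issued), so not before 23 December 1999; done 24 December 1999 — permitted.
Step 6 — 11 and 33 days from 24 December 1999 (when third parties are notified) are 4 January 2000 and 26 January 2000 respectively; done 1 January 2000 — 3 days before the window opened.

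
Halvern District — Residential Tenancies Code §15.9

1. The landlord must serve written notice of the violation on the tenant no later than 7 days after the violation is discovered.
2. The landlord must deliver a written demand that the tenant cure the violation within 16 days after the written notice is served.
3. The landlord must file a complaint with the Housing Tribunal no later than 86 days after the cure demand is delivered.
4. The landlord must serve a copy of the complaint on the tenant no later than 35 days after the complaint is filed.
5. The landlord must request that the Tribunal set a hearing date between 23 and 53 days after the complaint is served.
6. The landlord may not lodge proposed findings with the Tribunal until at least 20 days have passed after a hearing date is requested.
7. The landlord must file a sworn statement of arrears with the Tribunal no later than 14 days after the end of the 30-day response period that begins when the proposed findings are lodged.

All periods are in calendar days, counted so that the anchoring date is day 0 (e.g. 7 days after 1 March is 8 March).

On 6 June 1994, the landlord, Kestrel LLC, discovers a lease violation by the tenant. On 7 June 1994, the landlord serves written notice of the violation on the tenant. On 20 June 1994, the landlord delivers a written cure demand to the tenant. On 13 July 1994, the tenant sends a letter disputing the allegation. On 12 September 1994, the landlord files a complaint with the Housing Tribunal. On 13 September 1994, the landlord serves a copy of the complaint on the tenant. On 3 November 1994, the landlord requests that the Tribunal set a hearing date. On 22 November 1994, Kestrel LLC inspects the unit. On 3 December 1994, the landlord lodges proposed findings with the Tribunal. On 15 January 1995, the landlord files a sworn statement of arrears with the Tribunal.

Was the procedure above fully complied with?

Yes

(1) due by 6 June 1994 + 7 days = 13 June 1994; done 7 June 1994 — timely.
(2) due by 7 June 1994 + 16 days = 23 June 1994; done 20 June 1994 — timely.
(3) due by 20 June 1994 + 86 days = 14 September 1994; done 12 September 1994 — timely.
(4) due by 12 September 1994 + 35 days = 17 October 1994; done 13 September 1994 — timely.
(5) the permitted window runs from 13 September 1994 + 23 = 6 October 1994 to 13 September 1994 + 53 = 5 November 1994; 3 November 1994 falls inside that range.
(6) permitted from 3 November 1994 + 20 days = 23 November 1994 onward; done 3 December 1994, after the minimum wait.
(7) due by 2 January 1995 + 14 days = 16 January 1995; completed 15 January 1995, before the deadline.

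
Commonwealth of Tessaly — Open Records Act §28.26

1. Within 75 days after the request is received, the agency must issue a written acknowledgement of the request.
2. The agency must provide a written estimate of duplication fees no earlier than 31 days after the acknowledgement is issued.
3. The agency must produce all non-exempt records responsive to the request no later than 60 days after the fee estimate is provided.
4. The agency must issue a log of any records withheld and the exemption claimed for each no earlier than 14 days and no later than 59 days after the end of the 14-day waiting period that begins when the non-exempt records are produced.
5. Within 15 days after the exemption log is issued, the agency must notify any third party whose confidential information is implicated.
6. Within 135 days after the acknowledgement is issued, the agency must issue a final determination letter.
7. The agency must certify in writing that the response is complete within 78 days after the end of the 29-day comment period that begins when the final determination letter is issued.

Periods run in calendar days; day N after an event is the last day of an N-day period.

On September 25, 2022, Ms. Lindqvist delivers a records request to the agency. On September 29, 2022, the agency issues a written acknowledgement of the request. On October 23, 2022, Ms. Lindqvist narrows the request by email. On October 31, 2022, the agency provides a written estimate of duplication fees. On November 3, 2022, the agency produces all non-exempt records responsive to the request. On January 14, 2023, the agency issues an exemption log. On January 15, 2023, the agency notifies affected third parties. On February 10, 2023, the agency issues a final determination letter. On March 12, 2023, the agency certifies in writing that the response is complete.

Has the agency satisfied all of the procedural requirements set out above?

(1) due by September 25, 2022 + 75 days = December 9, 2022; done September 29, 2022 — timely.
(2) permitted from September 29, 2022 + 31 days = October 30, 2022 onward; done October 31, 2022 — permitted.
(3) due by October 31, 2022 + 60 days = December 30, 2022; November 3, 2022 is within that limit.
(4) the permitted window runs from November 17, 2022 + 14 = December 1, 2022 to November 17, 2022 + 59 = January 15, 2023; done January 14, 2023, which is between those dates.
(5) due by January 14, 2023 + 15 days = January 29, 2023; completed January 15, 2023, before the deadline.
(6) due by September 29, 2022 + 135 days = February 11, 2023; done February 10, 2023 — timely.
(7) due by March 11, 2023 + 78 days = May 28, 2023; done March 12, 2023 — timely.

Yes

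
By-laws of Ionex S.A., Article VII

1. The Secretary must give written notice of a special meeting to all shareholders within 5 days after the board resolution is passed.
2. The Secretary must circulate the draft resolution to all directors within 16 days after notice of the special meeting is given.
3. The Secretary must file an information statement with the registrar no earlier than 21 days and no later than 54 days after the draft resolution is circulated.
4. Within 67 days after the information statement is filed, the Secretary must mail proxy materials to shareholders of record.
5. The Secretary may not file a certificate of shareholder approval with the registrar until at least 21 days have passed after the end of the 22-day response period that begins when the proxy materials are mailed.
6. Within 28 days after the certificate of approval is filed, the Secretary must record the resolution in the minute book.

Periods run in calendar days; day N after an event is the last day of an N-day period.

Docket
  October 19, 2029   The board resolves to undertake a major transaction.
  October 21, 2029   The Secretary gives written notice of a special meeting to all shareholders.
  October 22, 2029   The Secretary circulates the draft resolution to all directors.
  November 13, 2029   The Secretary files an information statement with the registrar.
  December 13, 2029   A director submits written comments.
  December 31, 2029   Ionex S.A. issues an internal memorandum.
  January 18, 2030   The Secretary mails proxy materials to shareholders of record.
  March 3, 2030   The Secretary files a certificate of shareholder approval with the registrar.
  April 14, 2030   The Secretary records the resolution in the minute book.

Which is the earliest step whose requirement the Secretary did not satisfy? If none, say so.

Step 6

Step 1: 5 days after October 19, 2029 (when the board resolution is passed) is October 24, 2029; October 21, 2029 is within that limit.
Step 2: 16 days after October 21, 2029 (when notice of the special meeting is given) is November 6, 2029; completed October 22, 2029, before the deadline.
Step 3: the window is 21–54 days after October 22, 2029 (when the draft resolution is circulated), so November 12, 2029 through December 15, 2029; done November 13, 2029 — within the window.
Step 4: 67 days after November 13, 2029 (when the information statement is filed) is January 19, 2030; January 18, 2030 is within that limit.
Step 5: the earliest permitted date is 21 days after February 9, 2030 (end of the 22-day response period, which began when the proxy materials are mailed on January 18, 2030), i.e. March 2, 2030; done March 3, 2030, after the minimum wait.
Step 6: 28 days after March 3, 2030 (when the certificate of approval is filed) is March 31, 2030; April 14, 2030 misses that deadline by 14 days.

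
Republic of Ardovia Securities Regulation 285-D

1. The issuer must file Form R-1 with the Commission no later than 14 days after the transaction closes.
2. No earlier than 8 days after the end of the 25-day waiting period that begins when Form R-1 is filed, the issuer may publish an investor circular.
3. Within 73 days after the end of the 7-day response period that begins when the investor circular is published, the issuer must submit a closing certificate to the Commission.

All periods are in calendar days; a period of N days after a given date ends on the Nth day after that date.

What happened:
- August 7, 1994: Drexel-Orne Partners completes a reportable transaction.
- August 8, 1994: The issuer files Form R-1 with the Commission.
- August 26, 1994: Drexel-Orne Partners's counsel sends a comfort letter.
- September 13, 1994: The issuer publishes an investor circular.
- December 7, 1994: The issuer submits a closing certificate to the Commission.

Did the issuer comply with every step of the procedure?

No

Step 1: 14 days after August 7, 1994 (when the transaction closes) is August 21, 1994; completed August 8, 1994, before the deadline.
Step 2: the earliest permitted date is 8 days after September 2, 1994 (end of the 25-day waiting period, which began when Form R-1 is filed on August 8, 1994), i.e. September 10, 1994; done September 13, 1994 — permitted.
Step 3: 73 days after September 20, 1994 (end of the 7-day response period, which began when the investor circular is published on September 13, 1994) is December 2, 1994; not done until December 7, 1994, 5 days after the deadline.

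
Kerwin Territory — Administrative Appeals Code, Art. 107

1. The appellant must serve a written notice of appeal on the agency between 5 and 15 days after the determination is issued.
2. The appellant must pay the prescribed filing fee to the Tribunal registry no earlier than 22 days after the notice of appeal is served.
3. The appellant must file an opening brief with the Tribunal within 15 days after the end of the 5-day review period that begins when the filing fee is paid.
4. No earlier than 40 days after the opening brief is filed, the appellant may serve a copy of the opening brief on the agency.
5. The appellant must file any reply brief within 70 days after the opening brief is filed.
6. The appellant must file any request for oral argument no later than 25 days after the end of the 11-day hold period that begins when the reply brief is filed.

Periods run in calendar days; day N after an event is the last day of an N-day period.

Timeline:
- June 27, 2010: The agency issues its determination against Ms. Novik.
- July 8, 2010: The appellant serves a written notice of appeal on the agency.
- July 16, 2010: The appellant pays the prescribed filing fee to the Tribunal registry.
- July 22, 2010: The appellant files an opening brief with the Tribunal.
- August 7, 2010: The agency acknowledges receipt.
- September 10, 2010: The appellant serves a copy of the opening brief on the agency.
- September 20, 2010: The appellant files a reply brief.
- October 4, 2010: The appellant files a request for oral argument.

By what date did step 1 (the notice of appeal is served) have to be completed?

Step 1 runs from June 27, 2010, when the determination is issued. The window is 5–15 days after June 27, 2010; it closes on July 12, 2010.

July 12, 2010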